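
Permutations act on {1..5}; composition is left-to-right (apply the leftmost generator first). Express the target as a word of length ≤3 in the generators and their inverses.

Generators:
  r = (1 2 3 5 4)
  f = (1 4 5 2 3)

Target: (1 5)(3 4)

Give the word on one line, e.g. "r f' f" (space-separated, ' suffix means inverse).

f r'

  after f: (1 4 5 2 3)
  after r': (1 5)(3 4)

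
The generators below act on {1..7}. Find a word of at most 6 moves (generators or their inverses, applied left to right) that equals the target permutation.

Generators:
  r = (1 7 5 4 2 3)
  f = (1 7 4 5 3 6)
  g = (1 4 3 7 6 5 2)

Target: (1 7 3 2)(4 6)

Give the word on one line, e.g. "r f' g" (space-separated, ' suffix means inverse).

  after r': (1 3 2 4 5 7)
  after r': (1 2 5)(3 4 7)
  after f': (1 2 4)(3 7 5 6)
  after r: (1 3 5 6)(4 7)
  after g: (1 7 3 2)(4 6)

r' r' f' r g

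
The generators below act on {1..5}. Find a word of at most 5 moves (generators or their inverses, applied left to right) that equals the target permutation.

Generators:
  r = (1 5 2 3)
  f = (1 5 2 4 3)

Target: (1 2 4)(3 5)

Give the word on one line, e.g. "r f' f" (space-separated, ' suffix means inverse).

  after f: (1 5 2 4 3)
  after f: (1 2 3 5 4)
  after r': (1 5 4 3)
  after f: (1 2 4)(3 5)

f f r' f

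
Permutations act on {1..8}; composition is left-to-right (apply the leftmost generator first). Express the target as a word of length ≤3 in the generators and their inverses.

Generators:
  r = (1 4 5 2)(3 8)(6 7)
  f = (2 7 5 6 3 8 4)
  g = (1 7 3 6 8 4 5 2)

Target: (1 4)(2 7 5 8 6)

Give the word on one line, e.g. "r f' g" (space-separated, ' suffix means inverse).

  after r': (1 2 5 4)(3 8)(6 7)
  after f': (1 4)(2 7 5 8 6)

r' f'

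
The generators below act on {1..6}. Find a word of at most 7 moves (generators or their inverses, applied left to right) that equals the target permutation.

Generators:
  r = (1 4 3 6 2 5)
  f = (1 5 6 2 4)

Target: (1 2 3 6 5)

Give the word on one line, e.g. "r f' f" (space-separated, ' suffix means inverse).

  after f': (1 4 2 6 5)
  after r: (1 3 6)(4 5)
  after f: (1 3 2 4 6 5)
  after r: (1 6)(2 3 5 4)
  after f: (1 2 3 6 5)

f' r f r f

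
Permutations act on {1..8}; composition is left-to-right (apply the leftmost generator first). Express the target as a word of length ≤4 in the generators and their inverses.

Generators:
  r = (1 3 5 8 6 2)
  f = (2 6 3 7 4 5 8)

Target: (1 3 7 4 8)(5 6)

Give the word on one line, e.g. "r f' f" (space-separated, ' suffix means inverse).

f r

  after f: (2 6 3 7 4 5 8)
  after r: (1 3 7 4 8)(5 6)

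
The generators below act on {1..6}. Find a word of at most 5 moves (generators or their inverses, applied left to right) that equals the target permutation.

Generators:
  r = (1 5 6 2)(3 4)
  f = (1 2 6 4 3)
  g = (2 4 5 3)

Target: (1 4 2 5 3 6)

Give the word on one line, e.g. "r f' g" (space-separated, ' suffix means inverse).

  after r': (1 2 6 5)(3 4)
  after g': (1 3 2 6 4 5)
  after f': (1 4 5 3)
  after r: (1 3 5 4 6 2)
  after r: (1 4 2 5 3 6)

r' g' f' r r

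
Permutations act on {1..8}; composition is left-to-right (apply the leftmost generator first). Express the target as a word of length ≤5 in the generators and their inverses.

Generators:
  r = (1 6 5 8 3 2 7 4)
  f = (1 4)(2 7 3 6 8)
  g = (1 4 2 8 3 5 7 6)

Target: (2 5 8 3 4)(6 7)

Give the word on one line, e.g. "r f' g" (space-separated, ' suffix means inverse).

f r' f f g

  after f: (1 4)(2 7 3 6 8)
  after r': (1 7 8 3)(5 6)
  after f: (1 3 4)(2 7)(5 8 6)
  after f: (1 6 5 2 3)
  after g: (2 5 8 3 4)(6 7)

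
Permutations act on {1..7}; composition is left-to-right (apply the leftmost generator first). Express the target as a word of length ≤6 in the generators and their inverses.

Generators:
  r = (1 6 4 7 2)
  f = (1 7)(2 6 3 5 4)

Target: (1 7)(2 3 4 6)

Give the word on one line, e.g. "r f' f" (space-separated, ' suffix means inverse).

  after f': (1 7)(2 4 5 3 6)
  after r': (1 4 5 3)(2 6 7)
  after f: (1 2 3 7 6)
  after r': (1 7)(2 3 4 6)

f' r' f r'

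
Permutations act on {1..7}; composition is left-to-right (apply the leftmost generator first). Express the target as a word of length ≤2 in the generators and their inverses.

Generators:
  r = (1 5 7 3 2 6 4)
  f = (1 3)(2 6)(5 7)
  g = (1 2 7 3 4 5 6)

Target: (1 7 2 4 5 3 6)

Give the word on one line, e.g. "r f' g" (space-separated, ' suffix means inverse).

r r

  after r: (1 5 7 3 2 6 4)
  after r: (1 7 2 4 5 3 6)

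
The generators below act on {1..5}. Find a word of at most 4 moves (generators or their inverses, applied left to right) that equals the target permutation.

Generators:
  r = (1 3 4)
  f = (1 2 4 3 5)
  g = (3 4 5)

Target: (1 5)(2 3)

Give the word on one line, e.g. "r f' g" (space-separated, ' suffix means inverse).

  after g: (3 4 5)
  after f': (1 5 4 3 2)
  after r': (1 5 3 2 4)
  after r': (1 5)(2 3)

g f' r' r'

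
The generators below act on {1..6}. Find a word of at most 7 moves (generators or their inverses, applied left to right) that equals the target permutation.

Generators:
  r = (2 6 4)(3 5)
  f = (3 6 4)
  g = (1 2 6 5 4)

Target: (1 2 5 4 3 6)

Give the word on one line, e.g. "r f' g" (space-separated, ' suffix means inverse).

  after r: (2 6 4)(3 5)
  after r: (2 4 6)
  after f: (2 3 6)
  after g': (1 4 5 6)(2 3)
  after r: (1 2 5 4 3 6)

r r f g' r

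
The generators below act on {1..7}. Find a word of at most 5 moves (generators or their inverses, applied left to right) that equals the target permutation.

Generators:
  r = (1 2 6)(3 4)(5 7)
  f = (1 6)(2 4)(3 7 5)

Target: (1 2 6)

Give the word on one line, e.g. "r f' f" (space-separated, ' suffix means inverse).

  after r: (1 2 6)(3 4)(5 7)
  after r: (1 6 2)
  after r: (3 4)(5 7)
  after r: (1 2 6)

r r r r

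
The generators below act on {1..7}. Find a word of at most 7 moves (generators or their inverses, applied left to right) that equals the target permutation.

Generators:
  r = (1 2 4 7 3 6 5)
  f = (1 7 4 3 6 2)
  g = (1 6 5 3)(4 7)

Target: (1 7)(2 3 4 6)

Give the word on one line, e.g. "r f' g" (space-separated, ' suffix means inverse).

  after f': (1 2 6 3 4 7)
  after g: (1 2 5 3 7 6)
  after f: (2 5 6 7)(3 4)
  after g': (1 3 7 2 6 4 5)
  after r': (1 7)(2 3 4 6)

f' g f g' r'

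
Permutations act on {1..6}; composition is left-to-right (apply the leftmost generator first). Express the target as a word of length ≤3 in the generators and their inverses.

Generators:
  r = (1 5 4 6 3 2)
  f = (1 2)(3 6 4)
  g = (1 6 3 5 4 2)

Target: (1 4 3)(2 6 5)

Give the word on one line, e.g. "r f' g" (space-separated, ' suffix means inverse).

r' g'

  after r': (1 2 3 6 4 5)
  after g': (1 4 3)(2 6 5)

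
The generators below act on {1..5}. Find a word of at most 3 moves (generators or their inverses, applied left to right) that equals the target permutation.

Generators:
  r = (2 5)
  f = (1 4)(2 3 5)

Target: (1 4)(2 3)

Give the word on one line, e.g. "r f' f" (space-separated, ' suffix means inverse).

f r

  after f: (1 4)(2 3 5)
  after r: (1 4)(2 3)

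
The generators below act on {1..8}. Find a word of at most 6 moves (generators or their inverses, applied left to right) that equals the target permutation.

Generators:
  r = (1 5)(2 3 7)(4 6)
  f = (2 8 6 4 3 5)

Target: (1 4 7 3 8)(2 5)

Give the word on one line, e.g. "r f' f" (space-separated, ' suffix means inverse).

r' f' f' r' f

  after r': (1 5)(2 7 3)(4 6)
  after f': (1 3 5)(2 7 4 8)
  after f': (1 4 2 7 6 8 5)
  after r': (1 6 8)(2 3)(4 7)
  after f: (1 4 7 3 8)(2 5)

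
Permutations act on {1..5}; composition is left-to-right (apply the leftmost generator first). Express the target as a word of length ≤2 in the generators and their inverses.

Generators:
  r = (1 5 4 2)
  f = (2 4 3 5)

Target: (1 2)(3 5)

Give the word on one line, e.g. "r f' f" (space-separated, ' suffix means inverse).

r f

  after r: (1 5 4 2)
  after f: (1 2)(3 5)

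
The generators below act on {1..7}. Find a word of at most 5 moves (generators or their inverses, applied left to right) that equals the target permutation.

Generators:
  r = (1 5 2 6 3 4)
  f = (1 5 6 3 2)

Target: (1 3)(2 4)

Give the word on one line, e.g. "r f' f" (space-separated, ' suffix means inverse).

r f r

  after r: (1 5 2 6 3 4)
  after f: (1 6 2 3 4 5)
  after r: (1 3)(2 4)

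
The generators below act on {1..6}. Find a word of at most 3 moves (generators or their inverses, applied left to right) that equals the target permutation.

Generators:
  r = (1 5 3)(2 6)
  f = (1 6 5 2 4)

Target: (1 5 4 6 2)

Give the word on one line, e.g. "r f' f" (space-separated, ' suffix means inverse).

  after f: (1 6 5 2 4)
  after f: (1 5 4 6 2)

f f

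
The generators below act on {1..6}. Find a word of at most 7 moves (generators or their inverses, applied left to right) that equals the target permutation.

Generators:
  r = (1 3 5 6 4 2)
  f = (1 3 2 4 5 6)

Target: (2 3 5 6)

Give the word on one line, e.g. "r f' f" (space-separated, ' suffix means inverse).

  after f': (1 6 5 4 2 3)
  after r: (1 4)(2 5)
  after f: (1 5 4 3 2 6)
  after f: (1 6 3 4 2)
  after f: (2 3 5 6)

f' r f f f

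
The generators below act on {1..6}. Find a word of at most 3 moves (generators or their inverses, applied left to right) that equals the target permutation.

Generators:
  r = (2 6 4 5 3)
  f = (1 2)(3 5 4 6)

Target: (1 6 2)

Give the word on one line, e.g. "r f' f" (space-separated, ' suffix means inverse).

  after f: (1 2)(3 5 4 6)
  after r: (1 6 2)

f r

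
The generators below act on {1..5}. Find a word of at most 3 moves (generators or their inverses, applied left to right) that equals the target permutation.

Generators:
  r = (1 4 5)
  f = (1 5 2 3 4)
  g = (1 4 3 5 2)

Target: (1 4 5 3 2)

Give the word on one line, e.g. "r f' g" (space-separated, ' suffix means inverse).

g f' g'

  after g: (1 4 3 5 2)
  after f': (1 3)(2 4)
  after g': (1 4 5 3 2)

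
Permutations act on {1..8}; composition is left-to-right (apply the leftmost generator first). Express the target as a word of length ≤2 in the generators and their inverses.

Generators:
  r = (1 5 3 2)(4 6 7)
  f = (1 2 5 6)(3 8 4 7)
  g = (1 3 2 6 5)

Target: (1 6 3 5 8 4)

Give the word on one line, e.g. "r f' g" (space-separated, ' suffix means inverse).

r f

  after r: (1 5 3 2)(4 6 7)
  after f: (1 6 3 5 8 4)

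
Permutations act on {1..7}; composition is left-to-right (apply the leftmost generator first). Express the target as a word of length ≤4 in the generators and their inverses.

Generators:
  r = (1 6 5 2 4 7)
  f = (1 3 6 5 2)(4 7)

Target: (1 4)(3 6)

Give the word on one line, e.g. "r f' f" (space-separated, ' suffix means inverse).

  after r': (1 7 4 2 5 6)
  after f: (1 4)(3 6)

r' f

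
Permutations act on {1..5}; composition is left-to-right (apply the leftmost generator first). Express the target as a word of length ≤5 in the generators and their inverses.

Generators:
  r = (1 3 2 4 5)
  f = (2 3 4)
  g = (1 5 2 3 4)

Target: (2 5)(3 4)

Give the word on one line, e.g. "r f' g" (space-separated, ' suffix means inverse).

  after r': (1 5 4 2 3)
  after f': (1 5 3)
  after g': (2 5)(3 4)

r' f' g'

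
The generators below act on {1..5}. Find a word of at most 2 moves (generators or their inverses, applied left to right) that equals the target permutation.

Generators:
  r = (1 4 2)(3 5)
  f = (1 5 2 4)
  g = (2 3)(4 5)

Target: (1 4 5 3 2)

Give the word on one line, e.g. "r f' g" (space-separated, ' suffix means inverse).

r' f

  after r': (1 2 4)(3 5)
  after f: (1 4 5 3 2)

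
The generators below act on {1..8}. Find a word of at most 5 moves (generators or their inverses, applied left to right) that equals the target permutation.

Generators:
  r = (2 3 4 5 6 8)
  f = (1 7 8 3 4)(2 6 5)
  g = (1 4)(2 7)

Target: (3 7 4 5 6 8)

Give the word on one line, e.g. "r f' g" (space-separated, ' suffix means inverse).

g f g' f r'

  after g: (1 4)(2 7)
  after f: (2 8 3 4 7 6 5)
  after g': (1 4 2 8 3)(5 7 6)
  after f: (2 3 7 5 8 4 6)
  after r': (3 7 4 5 6 8)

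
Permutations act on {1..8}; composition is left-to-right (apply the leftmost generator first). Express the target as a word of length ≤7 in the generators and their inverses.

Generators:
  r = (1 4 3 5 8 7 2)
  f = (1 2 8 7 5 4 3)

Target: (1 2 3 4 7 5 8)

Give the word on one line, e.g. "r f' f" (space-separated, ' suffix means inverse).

  after f: (1 2 8 7 5 4 3)
  after f: (1 8 5 3 2 7 4)
  after r: (1 7 3)
  after f': (1 8 2)(4 5 7)
  after f': (1 2 3 4 7 5 8)

f f r f' f'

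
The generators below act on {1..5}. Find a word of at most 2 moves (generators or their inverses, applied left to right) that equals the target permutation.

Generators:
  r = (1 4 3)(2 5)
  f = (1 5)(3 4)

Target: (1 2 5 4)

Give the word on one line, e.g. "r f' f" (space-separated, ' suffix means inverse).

  after f': (1 5)(3 4)
  after r: (1 2 5 4)

f' r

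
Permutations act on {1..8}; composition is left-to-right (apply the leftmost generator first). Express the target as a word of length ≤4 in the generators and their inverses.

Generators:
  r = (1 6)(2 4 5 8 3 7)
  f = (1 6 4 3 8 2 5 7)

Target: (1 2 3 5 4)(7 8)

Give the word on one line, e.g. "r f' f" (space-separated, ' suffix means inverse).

f' r

  after f': (1 7 5 2 8 3 4 6)
  after r: (1 2 3 5 4)(7 8)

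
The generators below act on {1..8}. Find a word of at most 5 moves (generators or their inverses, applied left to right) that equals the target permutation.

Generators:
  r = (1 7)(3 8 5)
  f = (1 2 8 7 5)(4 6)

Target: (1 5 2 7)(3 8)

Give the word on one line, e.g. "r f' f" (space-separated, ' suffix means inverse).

  after f: (1 2 8 7 5)(4 6)
  after f: (1 8 5 2 7)
  after r': (1 3 5 2)
  after r': (1 5 2 7)(3 8)

f f r' r'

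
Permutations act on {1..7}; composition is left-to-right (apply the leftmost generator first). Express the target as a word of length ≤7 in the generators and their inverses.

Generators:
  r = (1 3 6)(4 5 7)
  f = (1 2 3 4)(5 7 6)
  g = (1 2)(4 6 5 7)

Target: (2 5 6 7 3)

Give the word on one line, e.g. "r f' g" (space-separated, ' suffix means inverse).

r' f g f r

  after r': (1 6 3)(4 7 5)
  after f: (1 5)(2 3)(4 6)
  after g: (1 7 4 5 2 3)
  after f: (1 6 5 3 2 4 7)
  after r: (2 5 6 7 3)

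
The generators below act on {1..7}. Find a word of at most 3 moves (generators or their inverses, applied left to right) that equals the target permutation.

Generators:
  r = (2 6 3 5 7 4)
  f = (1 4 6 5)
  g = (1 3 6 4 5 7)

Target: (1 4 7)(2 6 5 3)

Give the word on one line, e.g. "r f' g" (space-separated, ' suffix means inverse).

g' f r

  after g': (1 7 5 4 6 3)
  after f: (1 7)(3 4 5 6)
  after r: (1 4 7)(2 6 5 3)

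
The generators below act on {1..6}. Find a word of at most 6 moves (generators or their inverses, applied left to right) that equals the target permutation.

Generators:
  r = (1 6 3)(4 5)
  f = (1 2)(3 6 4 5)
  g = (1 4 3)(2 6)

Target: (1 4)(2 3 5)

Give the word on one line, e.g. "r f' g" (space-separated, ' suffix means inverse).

  after r: (1 6 3)(4 5)
  after g: (1 2 6)(3 4 5)
  after f: (2 4 3 5 6)
  after g: (1 4)(2 3 5)

r g f g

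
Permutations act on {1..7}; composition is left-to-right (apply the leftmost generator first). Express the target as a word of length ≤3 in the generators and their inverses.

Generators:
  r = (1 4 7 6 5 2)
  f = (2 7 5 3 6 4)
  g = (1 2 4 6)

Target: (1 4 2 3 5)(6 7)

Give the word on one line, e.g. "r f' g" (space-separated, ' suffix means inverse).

r g' f'

  after r: (1 4 7 6 5 2)
  after g': (1 2 6 5)(4 7)
  after f': (1 4 2 3 5)(6 7)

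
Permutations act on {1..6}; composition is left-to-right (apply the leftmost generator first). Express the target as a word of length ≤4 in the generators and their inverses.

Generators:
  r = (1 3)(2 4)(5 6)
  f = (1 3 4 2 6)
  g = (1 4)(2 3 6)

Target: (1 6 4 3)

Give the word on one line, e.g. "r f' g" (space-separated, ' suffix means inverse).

f g r r

  after f: (1 3 4 2 6)
  after g: (1 6 4 3)
  after r: (1 5 6 2 4)
  after r: (1 6 4 3)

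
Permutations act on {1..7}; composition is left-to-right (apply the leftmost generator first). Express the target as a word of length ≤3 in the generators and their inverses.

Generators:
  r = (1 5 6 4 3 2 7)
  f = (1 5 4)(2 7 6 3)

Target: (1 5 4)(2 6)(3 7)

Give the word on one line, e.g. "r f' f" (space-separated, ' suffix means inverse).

  after f': (1 4 5)(2 3 6 7)
  after f': (1 5 4)(2 6)(3 7)

f' f'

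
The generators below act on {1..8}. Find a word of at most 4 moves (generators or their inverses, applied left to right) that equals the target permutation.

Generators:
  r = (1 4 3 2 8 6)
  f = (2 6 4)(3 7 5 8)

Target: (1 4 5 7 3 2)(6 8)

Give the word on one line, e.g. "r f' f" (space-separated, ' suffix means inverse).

r r r f'

  after r: (1 4 3 2 8 6)
  after r: (1 3 8)(2 6 4)
  after r: (1 2)(3 6)(4 8)
  after f': (1 4 5 7 3 2)(6 8)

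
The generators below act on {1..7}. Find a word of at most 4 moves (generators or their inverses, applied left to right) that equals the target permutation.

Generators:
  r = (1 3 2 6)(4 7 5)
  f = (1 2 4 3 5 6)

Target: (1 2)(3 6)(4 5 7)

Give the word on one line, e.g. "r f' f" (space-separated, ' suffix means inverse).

  after r: (1 3 2 6)(4 7 5)
  after r: (1 2)(3 6)(4 5 7)

r r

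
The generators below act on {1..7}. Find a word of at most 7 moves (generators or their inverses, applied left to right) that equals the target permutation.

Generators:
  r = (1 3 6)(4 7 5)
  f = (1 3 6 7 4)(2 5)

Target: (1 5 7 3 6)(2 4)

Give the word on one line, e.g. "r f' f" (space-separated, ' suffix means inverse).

  after r: (1 3 6)(4 7 5)
  after r: (1 6 3)(4 5 7)
  after f: (1 7)(2 5 4)
  after r': (1 4 2 7 6 3)
  after r': (1 5 7 3 6)(2 4)

r r f r' r'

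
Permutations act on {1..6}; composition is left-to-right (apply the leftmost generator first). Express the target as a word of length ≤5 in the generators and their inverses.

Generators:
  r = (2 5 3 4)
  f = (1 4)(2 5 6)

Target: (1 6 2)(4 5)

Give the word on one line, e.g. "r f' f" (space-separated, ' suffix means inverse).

  after r': (2 4 3 5)
  after r': (2 3)(4 5)
  after f: (1 4 6 2 3 5)
  after r: (1 2 4 6 5)
  after f': (1 6 2)(4 5)

r' r' f r f'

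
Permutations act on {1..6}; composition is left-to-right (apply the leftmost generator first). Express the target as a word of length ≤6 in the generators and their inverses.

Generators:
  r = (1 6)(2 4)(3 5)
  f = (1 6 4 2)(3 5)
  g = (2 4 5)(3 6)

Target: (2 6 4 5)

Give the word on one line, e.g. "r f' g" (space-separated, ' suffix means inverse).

r' f' g' g'

  after r': (1 6)(2 4)(3 5)
  after f': (2 6)
  after g': (2 3 6 5 4)
  after g': (2 6 4 5)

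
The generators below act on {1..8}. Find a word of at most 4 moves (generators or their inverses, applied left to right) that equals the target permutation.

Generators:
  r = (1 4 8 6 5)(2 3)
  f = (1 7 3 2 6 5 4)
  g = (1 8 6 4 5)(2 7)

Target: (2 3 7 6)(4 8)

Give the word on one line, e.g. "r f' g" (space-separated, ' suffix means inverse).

  after f': (1 4 5 6 2 3 7)
  after g: (1 5 4)(2 3)(6 7 8)
  after g: (2 3 7 6)(4 8)

f' g g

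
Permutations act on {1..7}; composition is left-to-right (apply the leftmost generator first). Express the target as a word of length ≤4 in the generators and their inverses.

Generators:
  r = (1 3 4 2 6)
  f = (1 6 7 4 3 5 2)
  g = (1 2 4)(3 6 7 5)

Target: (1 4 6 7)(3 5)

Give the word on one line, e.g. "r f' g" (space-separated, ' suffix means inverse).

  after f: (1 6 7 4 3 5 2)
  after r': (1 2 6 7 3 5 4)
  after r': (1 4 6 7)(3 5)

f r' r'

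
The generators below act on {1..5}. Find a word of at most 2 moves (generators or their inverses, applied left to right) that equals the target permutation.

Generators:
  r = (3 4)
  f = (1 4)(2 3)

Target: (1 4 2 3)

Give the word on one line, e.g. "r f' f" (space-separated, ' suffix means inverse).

r' f'

  after r': (3 4)
  after f': (1 4 2 3)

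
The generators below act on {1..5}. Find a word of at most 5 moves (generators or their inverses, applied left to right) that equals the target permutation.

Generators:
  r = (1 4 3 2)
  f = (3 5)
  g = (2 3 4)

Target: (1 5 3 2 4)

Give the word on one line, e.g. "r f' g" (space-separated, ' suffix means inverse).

  after r': (1 2 3 4)
  after g: (1 3 2 4)
  after f: (1 5 3 2 4)

r' g f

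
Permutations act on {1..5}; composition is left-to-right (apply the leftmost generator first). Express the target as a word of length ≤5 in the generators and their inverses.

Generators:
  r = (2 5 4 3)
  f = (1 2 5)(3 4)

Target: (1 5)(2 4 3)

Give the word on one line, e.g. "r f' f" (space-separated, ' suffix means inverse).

f' r f r r

  after f': (1 5 2)(3 4)
  after r: (1 4 2)
  after f: (1 3 4 5)
  after r: (1 2 5)
  after r: (1 5)(2 4 3)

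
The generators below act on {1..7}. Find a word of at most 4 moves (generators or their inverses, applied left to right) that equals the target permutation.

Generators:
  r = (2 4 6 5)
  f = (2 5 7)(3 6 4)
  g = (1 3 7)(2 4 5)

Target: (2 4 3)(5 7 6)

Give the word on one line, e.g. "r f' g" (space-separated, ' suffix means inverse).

f r' r'

  after f: (2 5 7)(3 6 4)
  after r': (2 6)(3 4)(5 7)
  after r': (2 4 3)(5 7 6)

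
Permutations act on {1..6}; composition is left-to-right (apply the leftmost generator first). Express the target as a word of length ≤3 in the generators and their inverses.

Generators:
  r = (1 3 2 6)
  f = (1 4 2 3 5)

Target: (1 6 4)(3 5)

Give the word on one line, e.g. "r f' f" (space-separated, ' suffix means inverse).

r' f'

  after r': (1 6 2 3)
  after f': (1 6 4)(3 5)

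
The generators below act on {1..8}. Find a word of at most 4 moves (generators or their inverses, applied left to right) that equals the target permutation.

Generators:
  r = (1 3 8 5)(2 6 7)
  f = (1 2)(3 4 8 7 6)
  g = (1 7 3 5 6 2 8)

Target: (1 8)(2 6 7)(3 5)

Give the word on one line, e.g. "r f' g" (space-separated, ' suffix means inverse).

r' r'

  after r': (1 5 8 3)(2 7 6)
  after r': (1 8)(2 6 7)(3 5)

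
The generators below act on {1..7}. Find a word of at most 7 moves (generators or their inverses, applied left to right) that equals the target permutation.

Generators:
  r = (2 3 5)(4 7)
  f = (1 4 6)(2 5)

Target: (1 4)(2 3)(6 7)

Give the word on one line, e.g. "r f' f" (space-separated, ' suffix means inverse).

  after r': (2 5 3)(4 7)
  after f': (1 6 4 7)(3 5)
  after r: (1 6 7)(2 3)
  after f: (2 3 5)(4 6 7)
  after f: (1 4)(2 3)(6 7)

r' f' r f f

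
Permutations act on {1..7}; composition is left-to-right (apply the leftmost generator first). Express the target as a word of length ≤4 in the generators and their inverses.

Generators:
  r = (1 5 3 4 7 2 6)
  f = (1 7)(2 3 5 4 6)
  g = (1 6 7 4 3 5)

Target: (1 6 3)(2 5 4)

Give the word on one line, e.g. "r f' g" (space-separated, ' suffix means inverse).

g f g' f'

  after g: (1 6 7 4 3 5)
  after f: (1 2 3 4 5 7 6)
  after g': (1 2 4 3 7)(5 6)
  after f': (1 6 3)(2 5 4)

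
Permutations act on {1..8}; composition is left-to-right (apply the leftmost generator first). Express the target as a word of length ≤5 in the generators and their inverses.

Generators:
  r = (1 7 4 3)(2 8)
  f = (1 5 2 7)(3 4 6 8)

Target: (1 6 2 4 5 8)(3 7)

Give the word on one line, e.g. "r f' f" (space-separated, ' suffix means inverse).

  after r': (1 3 4 7)(2 8)
  after r': (1 4)(3 7)
  after f: (1 6 8 3)(2 7 4 5)
  after r: (1 6 2 4 5 8)(3 7)

r' r' f r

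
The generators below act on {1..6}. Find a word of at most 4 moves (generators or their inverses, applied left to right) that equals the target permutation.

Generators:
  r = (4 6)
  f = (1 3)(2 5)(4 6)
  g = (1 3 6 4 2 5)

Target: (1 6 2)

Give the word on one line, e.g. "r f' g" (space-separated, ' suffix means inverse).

  after f': (1 3)(2 5)(4 6)
  after g: (1 6 2)
  after r': (1 4 6 2)
  after r': (1 6 2)

f' g r' r'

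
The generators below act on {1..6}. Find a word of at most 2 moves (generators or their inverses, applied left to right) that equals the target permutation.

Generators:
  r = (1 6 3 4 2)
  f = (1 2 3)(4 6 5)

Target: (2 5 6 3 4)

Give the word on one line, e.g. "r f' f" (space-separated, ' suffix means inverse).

r' f'

  after r': (1 2 4 3 6)
  after f': (2 5 6 3 4)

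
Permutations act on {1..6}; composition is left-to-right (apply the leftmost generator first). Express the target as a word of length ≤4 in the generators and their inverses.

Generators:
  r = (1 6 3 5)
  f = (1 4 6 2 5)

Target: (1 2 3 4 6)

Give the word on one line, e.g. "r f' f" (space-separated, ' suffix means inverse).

r' f' r

  after r': (1 5 3 6)
  after f': (1 2 6 5 3 4)
  after r: (1 2 3 4 6)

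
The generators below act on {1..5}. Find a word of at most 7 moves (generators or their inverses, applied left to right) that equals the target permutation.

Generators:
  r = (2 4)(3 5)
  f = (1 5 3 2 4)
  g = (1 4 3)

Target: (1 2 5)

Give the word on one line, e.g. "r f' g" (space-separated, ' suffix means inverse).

  after g: (1 4 3)
  after f: (2 4)(3 5)
  after g: (1 4 2 3 5)
  after g: (1 3 5 4 2)
  after f: (1 2 5)

g f g g f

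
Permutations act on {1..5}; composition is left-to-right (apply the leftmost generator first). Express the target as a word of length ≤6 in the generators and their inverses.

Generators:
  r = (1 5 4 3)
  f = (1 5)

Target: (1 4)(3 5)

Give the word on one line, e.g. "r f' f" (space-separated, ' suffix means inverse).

  after r': (1 3 4 5)
  after f': (1 3 4)
  after f': (1 3 4 5)
  after r': (1 4)(3 5)

r' f' f' r'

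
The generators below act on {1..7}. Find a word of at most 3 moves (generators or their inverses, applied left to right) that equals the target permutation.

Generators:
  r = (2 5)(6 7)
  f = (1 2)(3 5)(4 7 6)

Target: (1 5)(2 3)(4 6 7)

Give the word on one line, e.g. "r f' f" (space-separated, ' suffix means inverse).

  after r: (2 5)(6 7)
  after f: (1 2 3 5)(4 7)
  after r: (1 5)(2 3)(4 6 7)

r f r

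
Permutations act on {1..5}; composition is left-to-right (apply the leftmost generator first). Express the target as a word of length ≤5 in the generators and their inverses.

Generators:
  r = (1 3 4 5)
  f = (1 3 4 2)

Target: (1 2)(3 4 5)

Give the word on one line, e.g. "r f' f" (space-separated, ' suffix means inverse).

  after f': (1 2 4 3)
  after r': (1 2 3 5 4)
  after r': (1 2)(3 4 5)

f' r' r'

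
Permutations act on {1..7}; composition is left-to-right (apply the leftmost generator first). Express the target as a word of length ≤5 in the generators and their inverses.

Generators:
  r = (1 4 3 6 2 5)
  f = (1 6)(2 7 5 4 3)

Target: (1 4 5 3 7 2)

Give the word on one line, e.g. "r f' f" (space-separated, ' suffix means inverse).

r f f r f

  after r: (1 4 3 6 2 5)
  after f: (1 3)(2 4)(5 6 7)
  after f: (1 2 3 6 5)(4 7)
  after r: (1 5 4 7 3 2 6)
  after f: (1 4 5 3 7 2)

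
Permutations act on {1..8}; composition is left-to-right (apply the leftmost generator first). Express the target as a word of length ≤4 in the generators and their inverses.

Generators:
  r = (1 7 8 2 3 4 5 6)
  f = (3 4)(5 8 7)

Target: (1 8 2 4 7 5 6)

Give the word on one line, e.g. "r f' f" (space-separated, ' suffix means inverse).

r f'

  after r: (1 7 8 2 3 4 5 6)
  after f': (1 8 2 4 7 5 6)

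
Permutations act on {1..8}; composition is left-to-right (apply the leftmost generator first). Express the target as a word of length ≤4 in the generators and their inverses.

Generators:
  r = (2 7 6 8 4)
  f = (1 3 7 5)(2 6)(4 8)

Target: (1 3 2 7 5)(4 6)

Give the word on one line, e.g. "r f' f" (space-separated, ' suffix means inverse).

f r'

  after f: (1 3 7 5)(2 6)(4 8)
  after r': (1 3 2 7 5)(4 6)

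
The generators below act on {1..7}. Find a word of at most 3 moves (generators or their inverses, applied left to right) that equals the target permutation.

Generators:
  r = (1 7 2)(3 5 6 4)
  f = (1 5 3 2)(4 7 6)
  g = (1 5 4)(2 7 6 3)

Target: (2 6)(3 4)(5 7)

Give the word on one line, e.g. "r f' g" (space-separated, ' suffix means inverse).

r r f

  after r: (1 7 2)(3 5 6 4)
  after r: (1 2 7)(3 6)(4 5)
  after f: (2 6)(3 4)(5 7)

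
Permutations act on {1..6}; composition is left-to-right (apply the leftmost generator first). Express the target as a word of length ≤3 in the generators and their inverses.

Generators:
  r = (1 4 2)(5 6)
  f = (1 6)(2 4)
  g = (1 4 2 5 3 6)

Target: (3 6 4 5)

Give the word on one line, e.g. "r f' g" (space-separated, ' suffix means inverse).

f g

  after f: (1 6)(2 4)
  after g: (3 6 4 5)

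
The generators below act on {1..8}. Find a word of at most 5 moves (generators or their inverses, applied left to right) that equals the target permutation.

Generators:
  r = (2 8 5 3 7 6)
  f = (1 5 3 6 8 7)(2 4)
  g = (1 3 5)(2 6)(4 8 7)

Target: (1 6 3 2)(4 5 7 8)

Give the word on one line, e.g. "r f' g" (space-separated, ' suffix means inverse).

f' g' f r

  after f': (1 7 8 6 3 5)(2 4)
  after g': (1 8 2 7 4 6)
  after f: (1 7 2)(3 6 5)(4 8)
  after r: (1 6 3 2)(4 5 7 8)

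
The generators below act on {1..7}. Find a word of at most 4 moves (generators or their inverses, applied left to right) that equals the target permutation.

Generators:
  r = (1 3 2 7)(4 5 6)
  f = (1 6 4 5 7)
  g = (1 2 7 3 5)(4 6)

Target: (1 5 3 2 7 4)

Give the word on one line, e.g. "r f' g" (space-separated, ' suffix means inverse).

  after f: (1 6 4 5 7)
  after f: (1 4 7 6 5)
  after r: (1 5 3 2 7 4)

f f r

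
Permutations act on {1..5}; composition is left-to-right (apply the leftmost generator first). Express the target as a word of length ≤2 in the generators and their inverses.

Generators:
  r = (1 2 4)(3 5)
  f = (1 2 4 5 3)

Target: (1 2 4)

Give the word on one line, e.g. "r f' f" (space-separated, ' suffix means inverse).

r' r'

  after r': (1 4 2)(3 5)
  after r': (1 2 4)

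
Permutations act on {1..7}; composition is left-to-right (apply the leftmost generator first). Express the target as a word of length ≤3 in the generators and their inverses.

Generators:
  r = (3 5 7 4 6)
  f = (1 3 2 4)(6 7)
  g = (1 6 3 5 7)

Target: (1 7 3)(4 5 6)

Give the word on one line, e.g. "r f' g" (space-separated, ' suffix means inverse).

  after r': (3 6 4 7 5)
  after g': (1 7 3)(4 5 6)

r' g'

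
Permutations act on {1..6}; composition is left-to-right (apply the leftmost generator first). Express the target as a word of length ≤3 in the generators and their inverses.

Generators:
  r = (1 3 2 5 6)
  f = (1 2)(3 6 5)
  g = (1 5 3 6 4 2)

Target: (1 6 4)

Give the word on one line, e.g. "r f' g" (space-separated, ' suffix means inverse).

  after g: (1 5 3 6 4 2)
  after f': (1 6 4)

g f'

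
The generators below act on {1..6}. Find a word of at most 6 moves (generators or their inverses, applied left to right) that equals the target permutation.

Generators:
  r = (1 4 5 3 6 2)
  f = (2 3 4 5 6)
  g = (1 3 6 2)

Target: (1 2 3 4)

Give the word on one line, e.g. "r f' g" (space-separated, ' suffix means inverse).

r f' g' f' g'

  after r: (1 4 5 3 6 2)
  after f': (1 3 5 2)
  after g': (3 5 6)
  after f': (2 6)(3 4)
  after g': (1 2 3 4)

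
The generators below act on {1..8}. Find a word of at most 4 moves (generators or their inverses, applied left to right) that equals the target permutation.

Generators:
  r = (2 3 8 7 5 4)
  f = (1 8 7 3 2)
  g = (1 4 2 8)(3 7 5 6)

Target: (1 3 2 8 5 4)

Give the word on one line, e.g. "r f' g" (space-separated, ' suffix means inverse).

f r f

  after f: (1 8 7 3 2)
  after r: (1 7 8 5 4 2)
  after f: (1 3 2 8 5 4)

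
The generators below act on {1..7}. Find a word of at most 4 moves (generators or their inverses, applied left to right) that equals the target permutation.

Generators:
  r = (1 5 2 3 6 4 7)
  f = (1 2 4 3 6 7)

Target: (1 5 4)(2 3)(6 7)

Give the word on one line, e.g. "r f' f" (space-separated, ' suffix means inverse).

f' r' f' r'

  after f': (1 7 6 3 4 2)
  after r': (1 4 5)(2 7 3 6)
  after f': (1 2 6)(4 5 7)
  after r': (1 5 4)(2 3)(6 7)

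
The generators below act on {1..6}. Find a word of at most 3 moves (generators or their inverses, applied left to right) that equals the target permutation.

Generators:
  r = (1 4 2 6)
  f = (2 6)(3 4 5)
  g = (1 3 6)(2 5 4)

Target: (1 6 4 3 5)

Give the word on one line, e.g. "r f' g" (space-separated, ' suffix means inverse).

  after f': (2 6)(3 5 4)
  after r': (1 6 4 3 5)

f' r'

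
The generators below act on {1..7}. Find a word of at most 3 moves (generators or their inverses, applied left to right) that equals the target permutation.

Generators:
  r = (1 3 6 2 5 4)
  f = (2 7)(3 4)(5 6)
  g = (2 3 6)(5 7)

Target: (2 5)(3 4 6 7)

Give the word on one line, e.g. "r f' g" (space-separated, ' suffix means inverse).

  after f: (2 7)(3 4)(5 6)
  after g: (2 5)(3 4 6 7)

f g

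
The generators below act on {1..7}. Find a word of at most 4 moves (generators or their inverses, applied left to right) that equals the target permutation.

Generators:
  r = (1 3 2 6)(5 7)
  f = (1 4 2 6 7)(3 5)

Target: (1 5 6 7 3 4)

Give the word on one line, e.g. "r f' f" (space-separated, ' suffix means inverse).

r f'

  after r: (1 3 2 6)(5 7)
  after f': (1 5 6 7 3 4)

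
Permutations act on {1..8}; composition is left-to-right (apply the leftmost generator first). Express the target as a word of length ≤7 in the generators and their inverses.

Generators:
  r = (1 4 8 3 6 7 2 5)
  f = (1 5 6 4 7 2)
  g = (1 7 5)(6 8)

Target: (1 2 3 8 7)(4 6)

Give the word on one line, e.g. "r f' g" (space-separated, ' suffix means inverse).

r g' r' g r

  after r: (1 4 8 3 6 7 2 5)
  after g': (1 4 6)(2 7)(3 8)
  after r': (2 6 5)(3 4)
  after g: (1 7 5 2 8 6)(3 4)
  after r: (1 2 3 8 7)(4 6)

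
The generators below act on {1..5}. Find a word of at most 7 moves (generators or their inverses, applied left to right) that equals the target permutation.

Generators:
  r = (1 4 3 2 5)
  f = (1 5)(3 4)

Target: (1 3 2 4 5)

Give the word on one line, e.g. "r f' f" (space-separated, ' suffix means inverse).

r r r f r'

  after r: (1 4 3 2 5)
  after r: (1 3 5 4 2)
  after r: (1 2 4 5 3)
  after f: (1 2 3 5 4)
  after r': (1 3 2 4 5)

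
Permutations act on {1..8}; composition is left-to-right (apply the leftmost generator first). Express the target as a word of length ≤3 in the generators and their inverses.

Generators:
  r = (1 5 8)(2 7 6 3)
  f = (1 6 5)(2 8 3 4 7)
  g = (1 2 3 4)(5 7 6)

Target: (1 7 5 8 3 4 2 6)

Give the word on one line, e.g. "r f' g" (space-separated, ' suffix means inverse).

r g' g'

  after r: (1 5 8)(2 7 6 3)
  after g': (1 6 2 5 8 4 3)
  after g': (1 7 5 8 3 4 2 6)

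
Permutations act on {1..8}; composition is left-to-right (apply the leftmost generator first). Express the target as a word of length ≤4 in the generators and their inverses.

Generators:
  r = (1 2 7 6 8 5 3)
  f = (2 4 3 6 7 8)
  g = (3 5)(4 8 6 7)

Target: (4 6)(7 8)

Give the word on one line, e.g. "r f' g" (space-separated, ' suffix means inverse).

g g

  after g: (3 5)(4 8 6 7)
  after g: (4 6)(7 8)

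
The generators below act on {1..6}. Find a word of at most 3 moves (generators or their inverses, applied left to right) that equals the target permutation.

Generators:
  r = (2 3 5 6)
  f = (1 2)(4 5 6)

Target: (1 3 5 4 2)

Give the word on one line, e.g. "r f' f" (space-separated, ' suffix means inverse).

f' r

  after f': (1 2)(4 6 5)
  after r: (1 3 5 4 2)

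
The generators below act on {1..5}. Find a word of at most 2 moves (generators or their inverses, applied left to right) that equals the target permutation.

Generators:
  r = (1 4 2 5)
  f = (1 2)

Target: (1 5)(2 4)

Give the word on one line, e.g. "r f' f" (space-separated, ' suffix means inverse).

  after r': (1 5 2 4)
  after f: (1 5)(2 4)

r' f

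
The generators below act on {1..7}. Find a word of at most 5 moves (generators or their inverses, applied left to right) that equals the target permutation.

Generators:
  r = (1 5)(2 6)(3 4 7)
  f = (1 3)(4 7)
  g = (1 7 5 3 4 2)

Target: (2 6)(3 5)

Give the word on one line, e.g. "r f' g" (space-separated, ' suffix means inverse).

f r' r' r' f'

  after f: (1 3)(4 7)
  after r': (1 7 3 5)(2 6)
  after r': (1 4 3)
  after r': (1 3 5)(2 6)(4 7)
  after f': (2 6)(3 5)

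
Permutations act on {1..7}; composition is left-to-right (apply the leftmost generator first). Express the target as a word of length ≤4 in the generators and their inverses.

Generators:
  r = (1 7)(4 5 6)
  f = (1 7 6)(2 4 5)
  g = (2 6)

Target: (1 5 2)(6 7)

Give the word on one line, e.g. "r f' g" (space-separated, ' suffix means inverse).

f' r f

  after f': (1 6 7)(2 5 4)
  after r: (1 4 2 6)
  after f: (1 5 2)(6 7)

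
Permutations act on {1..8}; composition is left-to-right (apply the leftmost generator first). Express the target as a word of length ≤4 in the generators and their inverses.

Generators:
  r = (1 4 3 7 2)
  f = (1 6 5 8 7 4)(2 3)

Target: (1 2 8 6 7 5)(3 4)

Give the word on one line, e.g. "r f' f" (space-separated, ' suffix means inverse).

  after f': (1 4 7 8 5 6)(2 3)
  after r: (1 3)(2 7 8 5 6 4)
  after f': (1 2 8 6 7 5)(3 4)

f' r f'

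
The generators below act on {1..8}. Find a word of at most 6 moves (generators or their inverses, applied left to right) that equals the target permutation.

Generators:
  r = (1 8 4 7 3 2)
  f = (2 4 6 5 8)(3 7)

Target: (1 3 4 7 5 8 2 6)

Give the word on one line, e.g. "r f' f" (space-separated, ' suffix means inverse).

  after f': (2 8 5 6 4)(3 7)
  after r': (1 2)(3 4)(5 6 8)
  after r': (1 3 8 5 6)(4 7)
  after f: (1 7 6)(2 4 3)
  after f: (1 3 4 7 5 8 2 6)

f' r' r' f f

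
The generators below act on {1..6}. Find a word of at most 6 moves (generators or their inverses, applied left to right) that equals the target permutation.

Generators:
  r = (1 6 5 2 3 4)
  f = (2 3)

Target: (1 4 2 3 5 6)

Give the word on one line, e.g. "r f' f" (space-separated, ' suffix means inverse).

f r' f' f' f'

  after f: (2 3)
  after r': (1 4 3 5 6)
  after f': (1 4 2 3 5 6)
  after f': (1 4 3 5 6)
  after f': (1 4 2 3 5 6)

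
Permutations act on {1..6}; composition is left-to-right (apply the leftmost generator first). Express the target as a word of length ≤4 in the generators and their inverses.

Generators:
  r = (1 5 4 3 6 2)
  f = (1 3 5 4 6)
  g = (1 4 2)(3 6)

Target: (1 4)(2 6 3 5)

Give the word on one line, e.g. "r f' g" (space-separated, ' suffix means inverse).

  after r: (1 5 4 3 6 2)
  after g: (1 5 2 4 6)
  after f: (1 4)(2 6 3 5)

r g f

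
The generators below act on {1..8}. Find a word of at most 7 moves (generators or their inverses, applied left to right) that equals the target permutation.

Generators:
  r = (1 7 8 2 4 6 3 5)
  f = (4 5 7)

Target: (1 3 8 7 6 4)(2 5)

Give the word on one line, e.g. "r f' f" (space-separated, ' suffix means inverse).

r' f r' r' r'

  after r': (1 5 3 6 4 2 8 7)
  after f: (1 7)(2 8 4)(3 6 5)
  after r': (2 7 5 6 3 4 8)
  after r': (1 5 4 7 3 2)
  after r': (1 3 8 7 6 4)(2 5)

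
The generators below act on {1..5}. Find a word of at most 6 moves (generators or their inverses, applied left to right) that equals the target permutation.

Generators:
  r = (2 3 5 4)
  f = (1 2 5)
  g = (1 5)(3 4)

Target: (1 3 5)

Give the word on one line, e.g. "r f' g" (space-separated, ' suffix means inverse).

  after r: (2 3 5 4)
  after f: (1 2 3)(4 5)
  after r: (1 3)(2 5)
  after f': (1 3 5)

r f r f'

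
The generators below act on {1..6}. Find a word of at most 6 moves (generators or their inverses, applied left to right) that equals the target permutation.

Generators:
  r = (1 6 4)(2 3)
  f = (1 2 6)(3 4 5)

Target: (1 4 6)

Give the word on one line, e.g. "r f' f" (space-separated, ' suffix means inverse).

  after r': (1 4 6)(2 3)
  after r': (1 6 4)
  after r': (2 3)
  after r': (1 4 6)

r' r' r' r'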